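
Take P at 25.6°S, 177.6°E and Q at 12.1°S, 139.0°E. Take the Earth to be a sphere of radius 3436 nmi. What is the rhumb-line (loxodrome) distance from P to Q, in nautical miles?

Rhumb course C = atan2(Δλ, Δψ) with Δψ = ln[tan(π/4+φ₂/2)/tan(π/4+φ₁/2)] = +0.2497, Δλ = -0.6737 → C = 290.34°
d = R·|Δφ| / |cos C| = 3436·0.23562 / 0.34752 = 2330 nmi

2330 nmi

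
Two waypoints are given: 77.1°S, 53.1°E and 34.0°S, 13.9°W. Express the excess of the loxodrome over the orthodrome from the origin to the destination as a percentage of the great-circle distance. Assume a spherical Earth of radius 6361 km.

4.1%

Great circle: σ = 0.9054 rad → d_gc = Rσ = 5759.0 km
Rhumb: Δφ = +0.7522, Δλ = -1.1694, Δψ = +1.5483, q = Δφ/Δψ = 0.4859 → d_rh = R√(Δφ²+q²Δλ²) = 5996.4 km
Excess = (5996.4 − 5759.0) / 5759.0 = 237.4 / 5759.0 = 4.12% ≈ 4.1%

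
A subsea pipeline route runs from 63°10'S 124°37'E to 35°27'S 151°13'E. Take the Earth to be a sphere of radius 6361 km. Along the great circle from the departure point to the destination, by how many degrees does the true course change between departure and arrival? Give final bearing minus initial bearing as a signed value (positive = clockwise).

-20.9°

At departure: θ₁ = atan2(sin Δλ cos φ₂, cos φ₁ sin φ₂ − sin φ₁ cos φ₂ cos Δλ) = 43.22°
At arrival: θ₂ = atan2(sin Δλ cos φ₁, −cos φ₂ sin φ₁ + sin φ₂ cos φ₁ cos Δλ) = 22.30°
Δθ = θ₂ − θ₁ = -20.9°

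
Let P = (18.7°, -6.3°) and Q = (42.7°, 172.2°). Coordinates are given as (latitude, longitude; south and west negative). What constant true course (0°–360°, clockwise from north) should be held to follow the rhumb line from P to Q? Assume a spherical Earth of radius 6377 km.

81.0°

Δψ = ln[tan(π/4+φ₂/2)/tan(π/4+φ₁/2)] = +0.4934
Δλ = +3.1154 rad (taken the short way round)
course = atan2(Δλ, Δψ) = 81.00°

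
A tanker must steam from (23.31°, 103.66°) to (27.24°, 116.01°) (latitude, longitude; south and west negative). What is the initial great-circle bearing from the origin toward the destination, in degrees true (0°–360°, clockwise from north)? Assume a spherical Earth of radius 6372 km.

68.0°

N = sin Δλ·cos φ₂ = +0.1902;  D = cos φ₁ sin φ₂ − sin φ₁ cos φ₂ cos Δλ = +0.0767
initial course = atan2(N, D) = 68.04°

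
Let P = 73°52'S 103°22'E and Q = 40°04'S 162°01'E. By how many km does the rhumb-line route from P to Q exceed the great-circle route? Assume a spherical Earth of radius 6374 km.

155 km

Great circle: cos σ = sin φ₁ sin φ₂ + cos φ₁ cos φ₂ cos Δλ,  σ = 0.7540 rad → d_gc = 4805.9 km
Rhumb line: Δψ = +1.1894, q = Δφ/Δψ = 0.4960, d_rh = R√(Δφ²+q²Δλ²) = 4960.9 km
Excess = 4960.9 − 4805.9 = 155.0 ≈ 155 km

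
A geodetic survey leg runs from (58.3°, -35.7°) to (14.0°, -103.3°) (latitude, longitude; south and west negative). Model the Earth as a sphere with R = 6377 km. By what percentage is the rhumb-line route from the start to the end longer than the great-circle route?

Great circle: σ = 1.1591 rad → d_gc = Rσ = 7391.9 km
Rhumb: Δφ = -0.7732, Δλ = -1.1798, Δψ = -1.0123, q = Δφ/Δψ = 0.7638 → d_rh = R√(Δφ²+q²Δλ²) = 7572.1 km
Excess = (7572.1 − 7391.9) / 7391.9 = 180.2 / 7391.9 = 2.44% ≈ 2.4%

2.4%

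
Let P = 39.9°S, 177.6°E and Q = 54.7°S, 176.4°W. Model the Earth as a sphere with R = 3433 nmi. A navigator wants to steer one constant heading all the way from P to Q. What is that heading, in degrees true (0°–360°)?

Δψ = ln[tan(π/4+φ₂/2)/tan(π/4+φ₁/2)] = -0.3845
Δλ = +0.1047 rad (taken the short way round)
course = atan2(Δλ, Δψ) = 164.77°

164.8°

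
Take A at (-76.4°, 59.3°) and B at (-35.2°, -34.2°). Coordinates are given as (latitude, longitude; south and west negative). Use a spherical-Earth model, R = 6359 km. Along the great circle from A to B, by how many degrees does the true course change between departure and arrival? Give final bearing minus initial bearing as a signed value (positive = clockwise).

+86.4°

At departure: θ₁ = atan2(sin Δλ cos φ₂, cos φ₁ sin φ₂ − sin φ₁ cos φ₂ cos Δλ) = 257.29°
At arrival: θ₂ = atan2(sin Δλ cos φ₁, −cos φ₂ sin φ₁ + sin φ₂ cos φ₁ cos Δλ) = 343.70°
Δθ = θ₂ − θ₁ = +86.4°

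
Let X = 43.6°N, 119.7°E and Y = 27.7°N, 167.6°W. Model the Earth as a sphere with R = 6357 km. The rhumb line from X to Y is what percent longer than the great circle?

2.6%

Great circle: σ = 1.0342 rad → d_gc = Rσ = 6574.3 km
Rhumb: Δφ = -0.2775, Δλ = +1.2689, Δψ = -0.3438, q = Δφ/Δψ = 0.8073 → d_rh = R√(Δφ²+q²Δλ²) = 6746.3 km
Excess = (6746.3 − 6574.3) / 6574.3 = 172.0 / 6574.3 = 2.62% ≈ 2.6%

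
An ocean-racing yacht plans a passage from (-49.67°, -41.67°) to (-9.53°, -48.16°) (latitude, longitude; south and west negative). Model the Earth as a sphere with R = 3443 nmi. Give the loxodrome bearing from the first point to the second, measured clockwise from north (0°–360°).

352.3°

Meridional parts: M(φ₁)=-1.0018, M(φ₂)=-0.1671 → ΔM = +0.8347;  Δλ = -0.1133 rad
tan C = Δλ / ΔM = -0.1357 → C = 352.27°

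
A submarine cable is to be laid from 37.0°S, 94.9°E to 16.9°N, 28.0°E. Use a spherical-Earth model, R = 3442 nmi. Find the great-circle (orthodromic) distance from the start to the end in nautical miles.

Haversine: a = sin²(Δφ/2)+cos φ₁ cos φ₂ sin²(Δλ/2) = 0.43757;  σ = 2·atan2(√a,√(1−a))
σ = 82.828° → d = Rσ = 3442·1.44562 = 4976 nmi

4976 nmi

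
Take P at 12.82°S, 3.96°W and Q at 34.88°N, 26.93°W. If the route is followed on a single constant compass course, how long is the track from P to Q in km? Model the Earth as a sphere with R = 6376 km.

5838 km

Δψ = ln[tan(π/4+φ₂/2)/tan(π/4+φ₁/2)] = +0.8759;  Δφ = +0.8325 rad,  Δλ = -0.4009 rad
q = Δφ/Δψ = 0.9505
d = R·√(Δφ² + q²Δλ²) = 6376·0.91558 = 5838 km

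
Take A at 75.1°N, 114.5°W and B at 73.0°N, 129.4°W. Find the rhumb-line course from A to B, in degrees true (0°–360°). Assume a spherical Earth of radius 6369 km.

242.8°

Δψ = ln[tan(π/4+φ₂/2)/tan(π/4+φ₁/2)] = -0.1336
Δλ = -0.2601 rad (taken the short way round)
course = atan2(Δλ, Δψ) = 242.81°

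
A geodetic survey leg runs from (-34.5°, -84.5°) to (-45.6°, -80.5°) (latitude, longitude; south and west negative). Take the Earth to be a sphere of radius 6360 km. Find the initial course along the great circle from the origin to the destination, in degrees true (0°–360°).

165.8°

N = sin Δλ·cos φ₂ = +0.0488;  D = cos φ₁ sin φ₂ − sin φ₁ cos φ₂ cos Δλ = -0.1935
initial course = atan2(N, D) = 165.84°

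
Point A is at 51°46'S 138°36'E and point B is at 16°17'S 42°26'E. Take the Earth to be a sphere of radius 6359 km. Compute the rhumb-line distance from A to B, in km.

9430 km

Rhumb course C = atan2(Δλ, Δψ) with Δψ = ln[tan(π/4+φ₂/2)/tan(π/4+φ₁/2)] = +0.7715, Δλ = -1.6784 → C = 294.69°
d = R·|Δφ| / |cos C| = 6359·0.61930 / 0.41763 = 9430 km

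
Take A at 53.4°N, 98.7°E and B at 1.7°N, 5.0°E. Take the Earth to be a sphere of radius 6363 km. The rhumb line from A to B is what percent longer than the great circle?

3.5%

Great circle: σ = 1.5854 rad → d_gc = Rσ = 10088.1 km
Rhumb: Δφ = -0.9023, Δλ = -1.6354, Δψ = -1.0768, q = Δφ/Δψ = 0.8380 → d_rh = R√(Δφ²+q²Δλ²) = 10440.3 km
Excess = (10440.3 − 10088.1) / 10088.1 = 352.2 / 10088.1 = 3.49% ≈ 3.5%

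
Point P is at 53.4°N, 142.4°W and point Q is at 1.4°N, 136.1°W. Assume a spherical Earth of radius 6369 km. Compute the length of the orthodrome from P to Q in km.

cos σ = sin φ₁ sin φ₂ + cos φ₁ cos φ₂ cos Δλ
      = sin(53.40°)sin(1.40°) + cos(53.40°)cos(1.40°)cos(6.30°) = 0.6121
σ = 52.261° → d = Rσ = 6369·0.91213 = 5809 km

5809 km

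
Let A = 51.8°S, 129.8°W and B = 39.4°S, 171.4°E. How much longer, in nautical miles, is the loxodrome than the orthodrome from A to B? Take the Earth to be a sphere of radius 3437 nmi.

Great circle: cos σ = sin φ₁ sin φ₂ + cos φ₁ cos φ₂ cos Δλ,  σ = 0.7282 rad → d_gc = 2502.9 nmi
Rhumb line: Δψ = +0.3112, q = Δφ/Δψ = 0.6954, d_rh = R√(Δφ²+q²Δλ²) = 2563.2 nmi
Excess = 2563.2 − 2502.9 = 60.3 ≈ 60 nmi

60 nmi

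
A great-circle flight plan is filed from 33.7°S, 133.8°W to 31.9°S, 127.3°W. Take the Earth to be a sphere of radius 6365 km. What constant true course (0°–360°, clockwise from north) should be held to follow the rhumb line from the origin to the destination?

71.8°

Meridional parts: M(φ₁)=-0.6254, M(φ₂)=-0.5880 → ΔM = +0.0374;  Δλ = +0.1134 rad
tan C = Δλ / ΔM = +3.0352 → C = 71.76°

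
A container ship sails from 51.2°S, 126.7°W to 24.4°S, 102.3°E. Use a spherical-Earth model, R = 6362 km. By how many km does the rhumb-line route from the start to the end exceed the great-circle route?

1318 km

Great circle: cos σ = sin φ₁ sin φ₂ + cos φ₁ cos φ₂ cos Δλ,  σ = 1.6232 rad → d_gc = 10327.1 km
Rhumb line: Δψ = +0.6043, q = Δφ/Δψ = 0.7740, d_rh = R√(Δφ²+q²Δλ²) = 11645.1 km
Excess = 11645.1 − 10327.1 = 1318.0 ≈ 1318 km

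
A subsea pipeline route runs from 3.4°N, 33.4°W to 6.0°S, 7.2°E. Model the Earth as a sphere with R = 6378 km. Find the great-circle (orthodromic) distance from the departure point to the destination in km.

cos σ = sin φ₁ sin φ₂ + cos φ₁ cos φ₂ cos Δλ
      = sin(3.40°)sin(-6.00°) + cos(3.40°)cos(-6.00°)cos(40.60°) = 0.7476
σ = 41.619° → d = Rσ = 6378·0.72638 = 4633 km

4633 km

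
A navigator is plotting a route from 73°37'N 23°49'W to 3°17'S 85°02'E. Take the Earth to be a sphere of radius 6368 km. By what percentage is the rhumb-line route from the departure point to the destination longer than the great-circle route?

7.9%

Great circle: σ = 1.7172 rad → d_gc = Rσ = 10935.4 km
Rhumb: Δφ = -1.3422, Δλ = +1.8998, Δψ = -1.9956, q = Δφ/Δψ = 0.6726 → d_rh = R√(Δφ²+q²Δλ²) = 11800.5 km
Excess = (11800.5 − 10935.4) / 10935.4 = 865.1 / 10935.4 = 7.91% ≈ 7.9%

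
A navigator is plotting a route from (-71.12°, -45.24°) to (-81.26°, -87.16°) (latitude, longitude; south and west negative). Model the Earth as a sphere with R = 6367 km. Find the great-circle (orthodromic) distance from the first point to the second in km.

Haversine: a = sin²(Δφ/2)+cos φ₁ cos φ₂ sin²(Δλ/2) = 0.01410;  σ = 2·atan2(√a,√(1−a))
σ = 13.640° → d = Rσ = 6367·0.23806 = 1516 km

1516 km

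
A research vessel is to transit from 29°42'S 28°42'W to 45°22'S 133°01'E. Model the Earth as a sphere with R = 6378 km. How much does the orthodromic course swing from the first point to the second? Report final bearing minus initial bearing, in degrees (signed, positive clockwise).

At departure: θ₁ = atan2(sin Δλ cos φ₂, cos φ₁ sin φ₂ − sin φ₁ cos φ₂ cos Δλ) = 166.92°
At arrival: θ₂ = atan2(sin Δλ cos φ₁, −cos φ₂ sin φ₁ + sin φ₂ cos φ₁ cos Δλ) = 16.25°
Δθ = θ₂ − θ₁ = -150.7°

-150.7°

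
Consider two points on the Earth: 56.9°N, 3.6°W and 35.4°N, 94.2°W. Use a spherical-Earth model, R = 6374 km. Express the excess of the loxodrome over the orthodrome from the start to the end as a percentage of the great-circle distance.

Great circle: σ = 1.0694 rad → d_gc = Rσ = 6816.6 km
Rhumb: Δφ = -0.3752, Δλ = -1.5813, Δψ = -0.5521, q = Δφ/Δψ = 0.6797 → d_rh = R√(Δφ²+q²Δλ²) = 7256.0 km
Excess = (7256.0 − 6816.6) / 6816.6 = 439.4 / 6816.6 = 6.446% ≈ 6.4%

6.4%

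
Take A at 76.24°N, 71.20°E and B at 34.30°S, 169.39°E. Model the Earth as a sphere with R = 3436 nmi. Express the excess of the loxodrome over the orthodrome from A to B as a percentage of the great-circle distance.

Great circle: σ = 2.1838 rad → d_gc = Rσ = 7503.6 nmi
Rhumb: Δφ = -1.9293, Δλ = +1.7137, Δψ = -2.7528, q = Δφ/Δψ = 0.7009 → d_rh = R√(Δφ²+q²Δλ²) = 7808.7 nmi
Excess = (7808.7 − 7503.6) / 7503.6 = 305.1 / 7503.6 = 4.07% ≈ 4.1%

4.1%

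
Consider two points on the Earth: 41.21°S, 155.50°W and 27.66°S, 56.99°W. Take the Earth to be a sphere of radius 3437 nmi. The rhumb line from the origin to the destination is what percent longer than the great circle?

Great circle: σ = 1.3620 rad → d_gc = Rσ = 4681.4 nmi
Rhumb: Δφ = +0.2365, Δλ = +1.7193, Δψ = +0.2880, q = Δφ/Δψ = 0.8210 → d_rh = R√(Δφ²+q²Δλ²) = 4919.3 nmi
Excess = (4919.3 − 4681.4) / 4681.4 = 237.9 / 4681.4 = 5.08% ≈ 5.1%

5.1%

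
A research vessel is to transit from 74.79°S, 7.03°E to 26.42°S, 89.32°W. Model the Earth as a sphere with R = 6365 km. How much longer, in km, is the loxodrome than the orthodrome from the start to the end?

615 km

Great circle: cos σ = sin φ₁ sin φ₂ + cos φ₁ cos φ₂ cos Δλ,  σ = 1.1556 rad → d_gc = 7355.4 km
Rhumb line: Δψ = +1.5351, q = Δφ/Δψ = 0.5499, d_rh = R√(Δφ²+q²Δλ²) = 7970.0 km
Excess = 7970.0 − 7355.4 = 614.6 ≈ 615 km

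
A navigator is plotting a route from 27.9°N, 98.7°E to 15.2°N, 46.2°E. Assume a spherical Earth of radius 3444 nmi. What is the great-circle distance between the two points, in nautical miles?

Haversine: a = sin²(Δφ/2)+cos φ₁ cos φ₂ sin²(Δλ/2) = 0.17907;  σ = 2·atan2(√a,√(1−a))
σ = 50.069° → d = Rσ = 3444·0.87387 = 3010 nmi

3010 nmi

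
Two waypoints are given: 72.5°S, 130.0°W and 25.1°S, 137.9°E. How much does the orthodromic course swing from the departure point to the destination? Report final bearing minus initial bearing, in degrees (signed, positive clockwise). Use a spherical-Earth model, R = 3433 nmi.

+80.9°

At departure: θ₁ = atan2(sin Δλ cos φ₂, cos φ₁ sin φ₂ − sin φ₁ cos φ₂ cos Δλ) = 260.02°
At arrival: θ₂ = atan2(sin Δλ cos φ₁, −cos φ₂ sin φ₁ + sin φ₂ cos φ₁ cos Δλ) = 340.91°
Δθ = θ₂ − θ₁ = +80.9°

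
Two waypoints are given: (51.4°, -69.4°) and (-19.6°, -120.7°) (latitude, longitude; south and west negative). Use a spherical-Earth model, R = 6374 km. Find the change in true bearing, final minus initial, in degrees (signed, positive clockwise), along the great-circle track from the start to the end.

-18.4°

At departure: θ₁ = atan2(sin Δλ cos φ₂, cos φ₁ sin φ₂ − sin φ₁ cos φ₂ cos Δλ) = 227.67°
At arrival: θ₂ = atan2(sin Δλ cos φ₁, −cos φ₂ sin φ₁ + sin φ₂ cos φ₁ cos Δλ) = 209.32°
Δθ = θ₂ − θ₁ = -18.4°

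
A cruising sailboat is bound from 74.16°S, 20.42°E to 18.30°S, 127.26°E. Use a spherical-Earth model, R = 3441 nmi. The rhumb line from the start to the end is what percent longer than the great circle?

Great circle: σ = 1.3418 rad → d_gc = Rσ = 4617.2 nmi
Rhumb: Δφ = +0.9749, Δλ = +1.8647, Δψ = +1.6475, q = Δφ/Δψ = 0.5918 → d_rh = R√(Δφ²+q²Δλ²) = 5066.8 nmi
Excess = (5066.8 − 4617.2) / 4617.2 = 449.6 / 4617.2 = 9.74% ≈ 9.7%

9.7%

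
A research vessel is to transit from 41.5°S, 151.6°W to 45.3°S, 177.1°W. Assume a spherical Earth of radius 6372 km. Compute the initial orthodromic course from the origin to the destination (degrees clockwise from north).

θ = atan2( sin Δλ·cos φ₂ ,  cos φ₁ sin φ₂ − sin φ₁ cos φ₂ cos Δλ )
  = atan2(-0.3028, -0.1117) = 249.76°

249.8°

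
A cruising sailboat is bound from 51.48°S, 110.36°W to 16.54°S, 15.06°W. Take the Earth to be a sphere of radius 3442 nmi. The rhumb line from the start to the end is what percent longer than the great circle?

4.8%

Great circle: σ = 1.4024 rad → d_gc = Rσ = 4827.1 nmi
Rhumb: Δφ = +0.6098, Δλ = +1.6633, Δψ = +0.7587, q = Δφ/Δψ = 0.8037 → d_rh = R√(Δφ²+q²Δλ²) = 5057.6 nmi
Excess = (5057.6 − 4827.1) / 4827.1 = 230.5 / 4827.1 = 4.78% ≈ 4.8%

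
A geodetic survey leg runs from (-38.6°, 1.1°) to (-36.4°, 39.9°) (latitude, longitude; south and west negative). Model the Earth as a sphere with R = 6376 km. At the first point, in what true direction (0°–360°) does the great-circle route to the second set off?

θ = atan2( sin Δλ·cos φ₂ ,  cos φ₁ sin φ₂ − sin φ₁ cos φ₂ cos Δλ )
  = atan2(+0.5043, -0.0724) = 98.17°

98.2°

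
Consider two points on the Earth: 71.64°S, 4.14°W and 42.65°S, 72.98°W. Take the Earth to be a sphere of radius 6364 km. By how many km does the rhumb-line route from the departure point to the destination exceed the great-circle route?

Great circle: cos σ = sin φ₁ sin φ₂ + cos φ₁ cos φ₂ cos Δλ,  σ = 0.7574 rad → d_gc = 4819.8 km
Rhumb line: Δψ = +0.9981, q = Δφ/Δψ = 0.5069, d_rh = R√(Δφ²+q²Δλ²) = 5039.2 km
Excess = 5039.2 − 4819.8 = 219.4 ≈ 219 km

219 km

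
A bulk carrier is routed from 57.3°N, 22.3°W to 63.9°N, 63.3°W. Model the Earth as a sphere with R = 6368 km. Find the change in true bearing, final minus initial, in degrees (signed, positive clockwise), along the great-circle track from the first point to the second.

-36.1°

Initial bearing θ₁ = atan2(sin Δλ cos φ₂, cos φ₁ sin φ₂ − sin φ₁ cos φ₂ cos Δλ) = 305.48°
Final bearing θ₂ = (initial bearing from the destination back to the start) + 180° = 269.34°
Δθ = θ₂ − θ₁ = -36.1°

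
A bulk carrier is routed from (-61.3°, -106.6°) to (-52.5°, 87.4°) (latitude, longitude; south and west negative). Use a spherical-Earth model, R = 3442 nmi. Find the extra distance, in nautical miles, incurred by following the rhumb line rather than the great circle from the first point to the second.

1497 nmi

Great circle: cos σ = sin φ₁ sin φ₂ + cos φ₁ cos φ₂ cos Δλ,  σ = 1.1459 rad → d_gc = 3944.2 nmi
Rhumb line: Δψ = +0.2828, q = Δφ/Δψ = 0.5430, d_rh = R√(Δφ²+q²Δλ²) = 5441.0 nmi
Excess = 5441.0 − 3944.2 = 1496.8 ≈ 1497 nmi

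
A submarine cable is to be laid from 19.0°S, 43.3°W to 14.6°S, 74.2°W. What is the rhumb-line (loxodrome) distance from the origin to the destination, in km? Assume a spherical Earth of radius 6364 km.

Rhumb course C = atan2(Δλ, Δψ) with Δψ = ln[tan(π/4+φ₂/2)/tan(π/4+φ₁/2)] = +0.0802, Δλ = -0.5393 → C = 278.46°
d = R·|Δφ| / |cos C| = 6364·0.07679 / 0.14717 = 3321 km

3321 km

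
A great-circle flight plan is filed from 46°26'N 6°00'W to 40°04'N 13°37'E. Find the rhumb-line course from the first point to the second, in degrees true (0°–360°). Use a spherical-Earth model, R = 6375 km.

114.0°

Meridional parts: M(φ₁)=+0.9172, M(φ₂)=+0.7644 → ΔM = -0.1528;  Δλ = +0.3424 rad
tan C = Δλ / ΔM = -2.2410 → C = 114.05°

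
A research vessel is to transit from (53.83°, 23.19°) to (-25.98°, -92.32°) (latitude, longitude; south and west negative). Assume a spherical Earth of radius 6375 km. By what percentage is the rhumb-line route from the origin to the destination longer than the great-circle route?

Great circle: σ = 2.1921 rad → d_gc = Rσ = 13974.8 km
Rhumb: Δφ = -1.3929, Δλ = -2.0160, Δψ = -1.5890, q = Δφ/Δψ = 0.8766 → d_rh = R√(Δφ²+q²Δλ²) = 14345.5 km
Excess = (14345.5 − 13974.8) / 13974.8 = 370.7 / 13974.8 = 2.653% ≈ 2.7%

2.7%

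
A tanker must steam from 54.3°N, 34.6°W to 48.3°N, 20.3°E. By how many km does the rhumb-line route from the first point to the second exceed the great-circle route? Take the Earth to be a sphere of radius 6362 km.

93 km

Great circle: cos σ = sin φ₁ sin φ₂ + cos φ₁ cos φ₂ cos Δλ,  σ = 0.5925 rad → d_gc = 3769.5 km
Rhumb line: Δψ = -0.1678, q = Δφ/Δψ = 0.6241, d_rh = R√(Δφ²+q²Δλ²) = 3862.2 km
Excess = 3862.2 − 3769.5 = 92.7 ≈ 93 km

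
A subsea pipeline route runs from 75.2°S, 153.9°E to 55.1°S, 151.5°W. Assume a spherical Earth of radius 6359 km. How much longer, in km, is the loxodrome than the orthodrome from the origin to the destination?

101 km

Great circle: cos σ = sin φ₁ sin φ₂ + cos φ₁ cos φ₂ cos Δλ,  σ = 0.5000 rad → d_gc = 3179.2 km
Rhumb line: Δψ = +0.8839, q = Δφ/Δψ = 0.3969, d_rh = R√(Δφ²+q²Δλ²) = 3280.4 km
Excess = 3280.4 − 3179.2 = 101.2 ≈ 101 km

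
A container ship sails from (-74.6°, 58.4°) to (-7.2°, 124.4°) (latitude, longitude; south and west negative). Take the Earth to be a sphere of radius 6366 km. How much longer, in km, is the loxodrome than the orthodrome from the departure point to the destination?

Great circle: cos σ = sin φ₁ sin φ₂ + cos φ₁ cos φ₂ cos Δλ,  σ = 1.3408 rad → d_gc = 8535.4 km
Rhumb line: Δψ = +1.8750, q = Δφ/Δψ = 0.6274, d_rh = R√(Δφ²+q²Δλ²) = 8789.0 km
Excess = 8789.0 − 8535.4 = 253.6 ≈ 254 km

254 km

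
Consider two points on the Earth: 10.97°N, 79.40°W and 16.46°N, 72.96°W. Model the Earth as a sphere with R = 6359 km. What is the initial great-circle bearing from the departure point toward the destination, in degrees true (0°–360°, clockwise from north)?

N = sin Δλ·cos φ₂ = +0.1076;  D = cos φ₁ sin φ₂ − sin φ₁ cos φ₂ cos Δλ = +0.0968
initial course = atan2(N, D) = 48.01°

48.0°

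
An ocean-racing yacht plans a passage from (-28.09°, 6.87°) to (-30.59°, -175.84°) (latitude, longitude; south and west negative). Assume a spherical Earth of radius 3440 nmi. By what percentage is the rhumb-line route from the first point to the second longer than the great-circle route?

Great circle: σ = 2.1164 rad → d_gc = Rσ = 7280.6 nmi
Rhumb: Δφ = -0.0436, Δλ = +3.0943, Δψ = -0.0501, q = Δφ/Δψ = 0.8716 → d_rh = R√(Δφ²+q²Δλ²) = 9279.0 nmi
Excess = (9279.0 − 7280.6) / 7280.6 = 1998.4 / 7280.6 = 27.448% ≈ 27.4%

27.4%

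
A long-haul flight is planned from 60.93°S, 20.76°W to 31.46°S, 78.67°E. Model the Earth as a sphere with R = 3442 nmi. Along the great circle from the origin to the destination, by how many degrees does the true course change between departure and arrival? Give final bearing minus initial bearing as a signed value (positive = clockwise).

At departure: θ₁ = atan2(sin Δλ cos φ₂, cos φ₁ sin φ₂ − sin φ₁ cos φ₂ cos Δλ) = 114.06°
At arrival: θ₂ = atan2(sin Δλ cos φ₁, −cos φ₂ sin φ₁ + sin φ₂ cos φ₁ cos Δλ) = 31.34°
Δθ = θ₂ − θ₁ = -82.7°

-82.7°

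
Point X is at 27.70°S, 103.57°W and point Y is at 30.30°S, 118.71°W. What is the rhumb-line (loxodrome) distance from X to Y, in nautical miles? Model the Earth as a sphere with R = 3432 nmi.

Δψ = ln[tan(π/4+φ₂/2)/tan(π/4+φ₁/2)] = -0.0519;  Δφ = -0.0454 rad,  Δλ = -0.2642 rad
q = Δφ/Δψ = 0.8745
d = R·√(Δφ² + q²Δλ²) = 3432·0.23549 = 808 nmi

808 nmi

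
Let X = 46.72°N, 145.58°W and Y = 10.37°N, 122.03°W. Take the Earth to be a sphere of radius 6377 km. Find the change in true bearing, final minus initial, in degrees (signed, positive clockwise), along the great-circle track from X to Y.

At departure: θ₁ = atan2(sin Δλ cos φ₂, cos φ₁ sin φ₂ − sin φ₁ cos φ₂ cos Δλ) = 143.60°
At arrival: θ₂ = atan2(sin Δλ cos φ₁, −cos φ₂ sin φ₁ + sin φ₂ cos φ₁ cos Δλ) = 155.57°
Δθ = θ₂ − θ₁ = +12.0°

+12.0°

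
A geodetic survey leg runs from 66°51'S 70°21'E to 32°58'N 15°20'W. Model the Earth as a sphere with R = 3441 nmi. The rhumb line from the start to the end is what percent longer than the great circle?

2.0%

Great circle: σ = 2.0663 rad → d_gc = Rσ = 7110.3 nmi
Rhumb: Δφ = +1.7421, Δλ = -1.4955, Δψ = +2.1957, q = Δφ/Δψ = 0.7934 → d_rh = R√(Δφ²+q²Δλ²) = 7253.0 nmi
Excess = (7253.0 − 7110.3) / 7110.3 = 142.7 / 7110.3 = 2.01% ≈ 2.0%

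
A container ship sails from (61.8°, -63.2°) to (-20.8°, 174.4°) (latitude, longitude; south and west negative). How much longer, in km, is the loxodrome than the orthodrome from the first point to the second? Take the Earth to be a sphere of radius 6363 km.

764 km

Great circle: cos σ = sin φ₁ sin φ₂ + cos φ₁ cos φ₂ cos Δλ,  σ = 2.1528 rad → d_gc = 13697.97 km
Rhumb line: Δψ = -1.7529, q = Δφ/Δψ = 0.8225, d_rh = R√(Δφ²+q²Δλ²) = 14461.48 km
Excess = 14461.48 − 13697.97 = 763.51 ≈ 764 km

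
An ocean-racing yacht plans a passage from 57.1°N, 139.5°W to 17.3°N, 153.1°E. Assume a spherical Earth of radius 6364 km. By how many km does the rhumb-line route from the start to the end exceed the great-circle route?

Great circle: cos σ = sin φ₁ sin φ₂ + cos φ₁ cos φ₂ cos Δλ,  σ = 1.1052 rad → d_gc = 7033.3 km
Rhumb line: Δψ = -0.9132, q = Δφ/Δψ = 0.7606, d_rh = R√(Δφ²+q²Δλ²) = 7208.9 km
Excess = 7208.9 − 7033.3 = 175.6 ≈ 176 km

176 km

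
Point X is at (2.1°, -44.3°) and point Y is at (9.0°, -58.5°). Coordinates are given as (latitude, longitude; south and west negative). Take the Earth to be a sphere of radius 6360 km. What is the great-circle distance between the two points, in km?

Haversine: a = sin²(Δφ/2)+cos φ₁ cos φ₂ sin²(Δλ/2) = 0.01870;  σ = 2·atan2(√a,√(1−a))
σ = 15.720° → d = Rσ = 6360·0.27436 = 1745 km

1745 km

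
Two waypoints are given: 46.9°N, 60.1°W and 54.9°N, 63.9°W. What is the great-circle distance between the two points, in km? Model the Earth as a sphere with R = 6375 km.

929 km

cos σ = sin φ₁ sin φ₂ + cos φ₁ cos φ₂ cos Δλ
      = sin(46.90°)sin(54.90°) + cos(46.90°)cos(54.90°)cos(-3.80°) = 0.9894
σ = 8.348° → d = Rσ = 6375·0.14570 = 929 km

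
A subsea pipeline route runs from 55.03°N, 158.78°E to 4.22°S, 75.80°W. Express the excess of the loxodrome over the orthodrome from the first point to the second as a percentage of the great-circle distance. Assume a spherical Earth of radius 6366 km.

Great circle: σ = 1.9731 rad → d_gc = Rσ = 12561.0 km
Rhumb: Δφ = -1.0341, Δλ = +2.1890, Δψ = -1.2289, q = Δφ/Δψ = 0.8415 → d_rh = R√(Δφ²+q²Δλ²) = 13448.1 km
Excess = (13448.1 − 12561.0) / 12561.0 = 887.1 / 12561.0 = 7.06% ≈ 7.1%

7.1%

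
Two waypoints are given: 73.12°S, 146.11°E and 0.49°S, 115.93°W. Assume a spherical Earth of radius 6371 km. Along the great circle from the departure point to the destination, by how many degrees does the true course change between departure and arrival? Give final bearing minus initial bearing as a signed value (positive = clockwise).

-81.0°

Initial bearing θ₁ = atan2(sin Δλ cos φ₂, cos φ₁ sin φ₂ − sin φ₁ cos φ₂ cos Δλ) = 97.76°
Final bearing θ₂ = (initial bearing from the destination back to the start) + 180° = 16.72°
Δθ = θ₂ − θ₁ = -81.0°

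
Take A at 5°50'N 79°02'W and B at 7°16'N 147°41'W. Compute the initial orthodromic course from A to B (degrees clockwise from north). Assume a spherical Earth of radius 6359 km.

θ = atan2( sin Δλ·cos φ₂ ,  cos φ₁ sin φ₂ − sin φ₁ cos φ₂ cos Δλ )
  = atan2(-0.9239, +0.0891) = 275.51°

275.5°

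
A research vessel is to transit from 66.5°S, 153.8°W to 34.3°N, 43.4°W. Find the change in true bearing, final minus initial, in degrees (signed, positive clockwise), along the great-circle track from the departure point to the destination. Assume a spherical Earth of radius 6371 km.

-64.1°

At departure: θ₁ = atan2(sin Δλ cos φ₂, cos φ₁ sin φ₂ − sin φ₁ cos φ₂ cos Δλ) = 92.91°
At arrival: θ₂ = atan2(sin Δλ cos φ₁, −cos φ₂ sin φ₁ + sin φ₂ cos φ₁ cos Δλ) = 28.82°
Δθ = θ₂ − θ₁ = -64.1°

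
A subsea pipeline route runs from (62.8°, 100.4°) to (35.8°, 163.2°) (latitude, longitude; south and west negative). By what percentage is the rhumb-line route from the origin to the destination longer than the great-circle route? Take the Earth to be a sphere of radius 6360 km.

Great circle: σ = 0.8097 rad → d_gc = Rσ = 5149.5 km
Rhumb: Δφ = -0.4712, Δλ = +1.0961, Δψ = -0.7492, q = Δφ/Δψ = 0.6290 → d_rh = R√(Δφ²+q²Δλ²) = 5311.3 km
Excess = (5311.3 − 5149.5) / 5149.5 = 161.8 / 5149.5 = 3.14% ≈ 3.1%

3.1%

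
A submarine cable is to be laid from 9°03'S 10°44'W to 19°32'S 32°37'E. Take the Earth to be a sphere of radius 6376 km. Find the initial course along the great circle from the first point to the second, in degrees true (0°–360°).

109.0°

θ = atan2( sin Δλ·cos φ₂ ,  cos φ₁ sin φ₂ − sin φ₁ cos φ₂ cos Δλ )
  = atan2(+0.6469, -0.2224) = 108.97°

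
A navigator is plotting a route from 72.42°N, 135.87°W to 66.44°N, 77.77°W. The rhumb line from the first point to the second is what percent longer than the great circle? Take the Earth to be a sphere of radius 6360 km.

Great circle: σ = 0.3551 rad → d_gc = Rσ = 2258.1 km
Rhumb: Δφ = -0.1044, Δλ = +1.0140, Δψ = -0.2991, q = Δφ/Δψ = 0.3489 → d_rh = R√(Δφ²+q²Δλ²) = 2346.1 km
Excess = (2346.1 − 2258.1) / 2258.1 = 88.0 / 2258.1 = 3.90% ≈ 3.9%

3.9%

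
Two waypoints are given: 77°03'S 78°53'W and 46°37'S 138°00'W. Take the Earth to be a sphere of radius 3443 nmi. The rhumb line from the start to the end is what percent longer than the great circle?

Great circle: σ = 0.6644 rad → d_gc = Rσ = 2287.5 nmi
Rhumb: Δφ = +0.5312, Δλ = -1.0318, Δψ = +1.2542, q = Δφ/Δψ = 0.4235 → d_rh = R√(Δφ²+q²Δλ²) = 2368.1 nmi
Excess = (2368.1 − 2287.5) / 2287.5 = 80.6 / 2287.5 = 3.52% ≈ 3.5%

3.5%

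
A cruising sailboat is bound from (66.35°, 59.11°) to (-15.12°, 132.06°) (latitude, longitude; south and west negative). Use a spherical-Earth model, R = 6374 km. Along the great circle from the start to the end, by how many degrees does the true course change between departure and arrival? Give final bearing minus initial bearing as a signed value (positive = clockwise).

+45.7°

Initial bearing θ₁ = atan2(sin Δλ cos φ₂, cos φ₁ sin φ₂ − sin φ₁ cos φ₂ cos Δλ) = 111.52°
Final bearing θ₂ = (initial bearing from the destination back to the start) + 180° = 157.26°
Δθ = θ₂ − θ₁ = +45.7°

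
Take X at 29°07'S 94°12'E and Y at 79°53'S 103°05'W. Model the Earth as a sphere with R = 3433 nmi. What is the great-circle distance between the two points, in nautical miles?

Haversine: a = sin²(Δφ/2)+cos φ₁ cos φ₂ sin²(Δλ/2) = 0.33375;  σ = 2·atan2(√a,√(1−a))
σ = 70.580° → d = Rσ = 3433·1.23185 = 4229 nmi

4229 nmi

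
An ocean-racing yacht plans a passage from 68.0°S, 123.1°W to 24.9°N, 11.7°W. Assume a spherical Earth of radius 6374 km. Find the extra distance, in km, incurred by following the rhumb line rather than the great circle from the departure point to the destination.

669 km

Great circle: cos σ = sin φ₁ sin φ₂ + cos φ₁ cos φ₂ cos Δλ,  σ = 2.1111 rad → d_gc = 13455.9 km
Rhumb line: Δψ = +2.0869, q = Δφ/Δψ = 0.7770, d_rh = R√(Δφ²+q²Δλ²) = 14125.2 km
Excess = 14125.2 − 13455.9 = 669.3 ≈ 669 km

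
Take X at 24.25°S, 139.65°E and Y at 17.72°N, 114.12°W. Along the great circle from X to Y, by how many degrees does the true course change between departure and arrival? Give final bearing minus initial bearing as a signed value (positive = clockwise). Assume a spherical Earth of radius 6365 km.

-9.3°

At departure: θ₁ = atan2(sin Δλ cos φ₂, cos φ₁ sin φ₂ − sin φ₁ cos φ₂ cos Δλ) = 79.58°
At arrival: θ₂ = atan2(sin Δλ cos φ₁, −cos φ₂ sin φ₁ + sin φ₂ cos φ₁ cos Δλ) = 70.29°
Δθ = θ₂ − θ₁ = -9.3°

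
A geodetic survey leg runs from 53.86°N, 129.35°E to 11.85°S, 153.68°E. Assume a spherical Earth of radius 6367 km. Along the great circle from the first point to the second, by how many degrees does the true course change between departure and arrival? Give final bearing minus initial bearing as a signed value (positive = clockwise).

+10.5°

Initial bearing θ₁ = atan2(sin Δλ cos φ₂, cos φ₁ sin φ₂ − sin φ₁ cos φ₂ cos Δλ) = 154.39°
Final bearing θ₂ = (initial bearing from the destination back to the start) + 180° = 164.90°
Δθ = θ₂ − θ₁ = +10.5°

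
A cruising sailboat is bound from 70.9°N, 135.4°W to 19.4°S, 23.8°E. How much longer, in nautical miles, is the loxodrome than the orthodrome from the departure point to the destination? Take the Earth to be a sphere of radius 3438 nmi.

Great circle: cos σ = sin φ₁ sin φ₂ + cos φ₁ cos φ₂ cos Δλ,  σ = 2.2173 rad → d_gc = 7623.1 nmi
Rhumb line: Δψ = -2.1276, q = Δφ/Δψ = 0.7407, d_rh = R√(Δφ²+q²Δλ²) = 8912.4 nmi
Excess = 8912.4 − 7623.1 = 1289.3 ≈ 1289 nmi

1289 nmi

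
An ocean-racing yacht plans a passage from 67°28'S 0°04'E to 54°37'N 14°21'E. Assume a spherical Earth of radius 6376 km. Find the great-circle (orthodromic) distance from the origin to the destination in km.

13637 km

Haversine: a = sin²(Δφ/2)+cos φ₁ cos φ₂ sin²(Δλ/2) = 0.76901;  σ = 2·atan2(√a,√(1−a))
σ = 122.548° → d = Rσ = 6376·2.13887 = 13637 km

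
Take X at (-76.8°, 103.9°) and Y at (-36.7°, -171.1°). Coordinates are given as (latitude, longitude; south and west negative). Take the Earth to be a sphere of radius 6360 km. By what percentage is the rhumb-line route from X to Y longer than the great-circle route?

7.0%

Great circle: σ = 0.9301 rad → d_gc = Rσ = 5915.1 km
Rhumb: Δφ = +0.6999, Δλ = +1.4835, Δψ = +1.4673, q = Δφ/Δψ = 0.4770 → d_rh = R√(Δφ²+q²Δλ²) = 6329.9 km
Excess = (6329.9 − 5915.1) / 5915.1 = 414.8 / 5915.1 = 7.01% ≈ 7.0%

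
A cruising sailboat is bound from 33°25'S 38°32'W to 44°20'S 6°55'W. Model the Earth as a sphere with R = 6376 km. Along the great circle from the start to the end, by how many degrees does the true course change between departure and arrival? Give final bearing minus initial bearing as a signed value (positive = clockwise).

Initial bearing θ₁ = atan2(sin Δλ cos φ₂, cos φ₁ sin φ₂ − sin φ₁ cos φ₂ cos Δλ) = 123.46°
Final bearing θ₂ = (initial bearing from the destination back to the start) + 180° = 103.22°
Δθ = θ₂ − θ₁ = -20.2°

-20.2°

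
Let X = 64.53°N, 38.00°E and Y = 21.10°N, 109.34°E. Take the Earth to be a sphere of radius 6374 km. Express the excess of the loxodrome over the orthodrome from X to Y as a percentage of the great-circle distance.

Great circle: σ = 1.1002 rad → d_gc = Rσ = 7013.0 km
Rhumb: Δφ = -0.7580, Δλ = +1.2451, Δψ = -1.1103, q = Δφ/Δψ = 0.6827 → d_rh = R√(Δφ²+q²Δλ²) = 7259.3 km
Excess = (7259.3 − 7013.0) / 7013.0 = 246.3 / 7013.0 = 3.51% ≈ 3.5%

3.5%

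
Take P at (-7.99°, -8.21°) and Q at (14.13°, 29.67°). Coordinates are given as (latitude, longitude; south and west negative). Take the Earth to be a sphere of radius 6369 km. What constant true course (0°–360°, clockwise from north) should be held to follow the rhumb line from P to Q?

Δψ = ln[tan(π/4+φ₂/2)/tan(π/4+φ₁/2)] = +0.3891
Δλ = +0.6611 rad (taken the short way round)
course = atan2(Δλ, Δψ) = 59.52°

59.5°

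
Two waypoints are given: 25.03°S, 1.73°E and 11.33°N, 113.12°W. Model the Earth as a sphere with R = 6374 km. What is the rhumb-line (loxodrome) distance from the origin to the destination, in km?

13104 km

Rhumb course C = atan2(Δλ, Δψ) with Δψ = ln[tan(π/4+φ₂/2)/tan(π/4+φ₁/2)] = +0.6505, Δλ = -2.0045 → C = 287.98°
d = R·|Δφ| / |cos C| = 6374·0.63460 / 0.30867 = 13104 km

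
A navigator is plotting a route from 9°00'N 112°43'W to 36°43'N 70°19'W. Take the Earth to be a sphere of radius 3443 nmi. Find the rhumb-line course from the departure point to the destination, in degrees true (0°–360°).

Meridional parts: M(φ₁)=+0.1577, M(φ₂)=+0.6898 → ΔM = +0.5321;  Δλ = +0.7400 rad
tan C = Δλ / ΔM = +1.3908 → C = 54.28°

54.3°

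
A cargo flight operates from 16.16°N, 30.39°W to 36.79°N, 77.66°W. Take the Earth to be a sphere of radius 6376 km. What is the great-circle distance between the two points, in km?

cos σ = sin φ₁ sin φ₂ + cos φ₁ cos φ₂ cos Δλ
      = sin(16.16°)sin(36.79°) + cos(16.16°)cos(36.79°)cos(-47.27°) = 0.6886
σ = 46.480° → d = Rσ = 6376·0.81122 = 5172 km

5172 km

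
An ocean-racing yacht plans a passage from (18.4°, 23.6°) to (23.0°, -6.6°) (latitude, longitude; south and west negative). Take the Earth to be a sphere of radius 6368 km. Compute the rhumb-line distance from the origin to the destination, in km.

3180 km

Δψ = ln[tan(π/4+φ₂/2)/tan(π/4+φ₁/2)] = +0.0859;  Δφ = +0.0803 rad,  Δλ = -0.5271 rad
q = Δφ/Δψ = 0.9351
d = R·√(Δφ² + q²Δλ²) = 6368·0.49939 = 3180 km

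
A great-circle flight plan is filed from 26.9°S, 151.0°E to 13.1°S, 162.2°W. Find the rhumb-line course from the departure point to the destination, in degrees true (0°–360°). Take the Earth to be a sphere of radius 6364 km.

Δψ = ln[tan(π/4+φ₂/2)/tan(π/4+φ₁/2)] = +0.2571
Δλ = +0.8168 rad (taken the short way round)
course = atan2(Δλ, Δψ) = 72.53°

72.5°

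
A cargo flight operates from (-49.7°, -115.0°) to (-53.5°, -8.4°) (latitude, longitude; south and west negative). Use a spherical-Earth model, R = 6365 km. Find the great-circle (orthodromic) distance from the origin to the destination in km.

cos σ = sin φ₁ sin φ₂ + cos φ₁ cos φ₂ cos Δλ
      = sin(-49.70°)sin(-53.50°) + cos(-49.70°)cos(-53.50°)cos(106.60°) = 0.5032
σ = 59.790° → d = Rσ = 6365·1.04354 = 6642 km

6642 km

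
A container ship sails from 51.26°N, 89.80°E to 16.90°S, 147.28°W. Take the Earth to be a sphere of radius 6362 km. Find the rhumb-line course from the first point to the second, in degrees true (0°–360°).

Δψ = ln[tan(π/4+φ₂/2)/tan(π/4+φ₁/2)] = -1.3447
Δλ = +2.1454 rad (taken the short way round)
course = atan2(Δλ, Δψ) = 122.08°

122.1°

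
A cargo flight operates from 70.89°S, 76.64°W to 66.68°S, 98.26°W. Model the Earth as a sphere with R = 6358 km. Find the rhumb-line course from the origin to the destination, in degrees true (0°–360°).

Δψ = ln[tan(π/4+φ₂/2)/tan(π/4+φ₁/2)] = +0.2037
Δλ = -0.3773 rad (taken the short way round)
course = atan2(Δλ, Δψ) = 298.36°

298.4°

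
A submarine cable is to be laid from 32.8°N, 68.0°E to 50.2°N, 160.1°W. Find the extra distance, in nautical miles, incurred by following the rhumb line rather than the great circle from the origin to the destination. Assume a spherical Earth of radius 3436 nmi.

Great circle: cos σ = sin φ₁ sin φ₂ + cos φ₁ cos φ₂ cos Δλ,  σ = 1.5139 rad → d_gc = 5201.8 nmi
Rhumb line: Δψ = +0.4096, q = Δφ/Δψ = 0.7415, d_rh = R√(Δφ²+q²Δλ²) = 5957.4 nmi
Excess = 5957.4 − 5201.8 = 755.6 ≈ 756 nmi

756 nmi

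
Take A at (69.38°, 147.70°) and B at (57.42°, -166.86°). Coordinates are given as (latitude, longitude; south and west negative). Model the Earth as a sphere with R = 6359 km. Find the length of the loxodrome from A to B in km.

Δψ = ln[tan(π/4+φ₂/2)/tan(π/4+φ₁/2)] = -0.4740;  Δφ = -0.2087 rad,  Δλ = +0.7931 rad
q = Δφ/Δψ = 0.4404
d = R·√(Δφ² + q²Δλ²) = 6359·0.40687 = 2587 km

2587 km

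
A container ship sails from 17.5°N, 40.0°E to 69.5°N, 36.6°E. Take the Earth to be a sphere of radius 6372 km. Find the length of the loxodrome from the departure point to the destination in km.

Rhumb course C = atan2(Δλ, Δψ) with Δψ = ln[tan(π/4+φ₂/2)/tan(π/4+φ₁/2)] = +1.3999, Δλ = -0.0593 → C = 357.57°
d = R·|Δφ| / |cos C| = 6372·0.90757 / 0.99910 = 5788 km

5788 km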